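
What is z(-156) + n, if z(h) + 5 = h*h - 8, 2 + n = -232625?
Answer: -208304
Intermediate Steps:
n = -232627 (n = -2 - 232625 = -232627)
z(h) = -13 + h² (z(h) = -5 + (h*h - 8) = -5 + (h² - 8) = -5 + (-8 + h²) = -13 + h²)
z(-156) + n = (-13 + (-156)²) - 232627 = (-13 + 24336) - 232627 = 24323 - 232627 = -208304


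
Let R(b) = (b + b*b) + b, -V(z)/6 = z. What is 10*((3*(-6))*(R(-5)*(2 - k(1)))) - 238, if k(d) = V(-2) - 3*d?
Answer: 18662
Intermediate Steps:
V(z) = -6*z
k(d) = 12 - 3*d (k(d) = -6*(-2) - 3*d = 12 - 3*d)
R(b) = b**2 + 2*b (R(b) = (b + b**2) + b = b**2 + 2*b)
10*((3*(-6))*(R(-5)*(2 - k(1)))) - 238 = 10*((3*(-6))*((-5*(2 - 5))*(2 - (12 - 3*1)))) - 238 = 10*(-18*(-5*(-3))*(2 - (12 - 3))) - 238 = 10*(-270*(2 - 1*9)) - 238 = 10*(-270*(2 - 9)) - 238 = 10*(-270*(-7)) - 238 = 10*(-18*(-105)) - 238 = 10*1890 - 238 = 18900 - 238 = 18662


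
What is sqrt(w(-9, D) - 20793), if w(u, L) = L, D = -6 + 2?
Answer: I*sqrt(20797) ≈ 144.21*I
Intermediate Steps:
D = -4
sqrt(w(-9, D) - 20793) = sqrt(-4 - 20793) = sqrt(-20797) = I*sqrt(20797)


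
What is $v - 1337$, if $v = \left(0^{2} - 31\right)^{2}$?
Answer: $-376$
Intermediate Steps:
$v = 961$ ($v = \left(0 - 31\right)^{2} = \left(-31\right)^{2} = 961$)
$v - 1337 = 961 - 1337 = -376$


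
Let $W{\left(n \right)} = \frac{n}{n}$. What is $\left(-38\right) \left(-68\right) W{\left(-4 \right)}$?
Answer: $2584$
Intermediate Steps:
$W{\left(n \right)} = 1$
$\left(-38\right) \left(-68\right) W{\left(-4 \right)} = \left(-38\right) \left(-68\right) 1 = 2584 \cdot 1 = 2584$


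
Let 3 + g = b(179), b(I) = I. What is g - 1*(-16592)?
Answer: 16768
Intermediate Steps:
g = 176 (g = -3 + 179 = 176)
g - 1*(-16592) = 176 - 1*(-16592) = 176 + 16592 = 16768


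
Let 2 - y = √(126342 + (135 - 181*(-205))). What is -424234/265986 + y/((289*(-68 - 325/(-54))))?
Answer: -205191531355/128641868019 + 54*√163582/967283 ≈ -1.5725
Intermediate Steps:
y = 2 - √163582 (y = 2 - √(126342 + (135 - 181*(-205))) = 2 - √(126342 + (135 + 37105)) = 2 - √(126342 + 37240) = 2 - √163582 ≈ -402.45)
-424234/265986 + y/((289*(-68 - 325/(-54)))) = -424234/265986 + (2 - √163582)/((289*(-68 - 325/(-54)))) = -424234*1/265986 + (2 - √163582)/((289*(-68 - 325*(-1/54)))) = -212117/132993 + (2 - √163582)/((289*(-68 + 325/54))) = -212117/132993 + (2 - √163582)/((289*(-3347/54))) = -212117/132993 + (2 - √163582)/(-967283/54) = -212117/132993 + (2 - √163582)*(-54/967283) = -212117/132993 + (-108/967283 + 54*√163582/967283) = -205191531355/128641868019 + 54*√163582/967283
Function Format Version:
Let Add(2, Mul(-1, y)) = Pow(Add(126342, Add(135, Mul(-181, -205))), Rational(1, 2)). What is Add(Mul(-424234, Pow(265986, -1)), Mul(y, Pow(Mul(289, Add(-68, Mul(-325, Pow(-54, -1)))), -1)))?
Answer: Add(Rational(-205191531355, 128641868019), Mul(Rational(54, 967283), Pow(163582, Rational(1, 2)))) ≈ -1.5725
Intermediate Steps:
y = Add(2, Mul(-1, Pow(163582, Rational(1, 2)))) (y = Add(2, Mul(-1, Pow(Add(126342, Add(135, Mul(-181, -205))), Rational(1, 2)))) = Add(2, Mul(-1, Pow(Add(126342, Add(135, 37105)), Rational(1, 2)))) = Add(2, Mul(-1, Pow(Add(126342, 37240), Rational(1, 2)))) = Add(2, Mul(-1, Pow(163582, Rational(1, 2)))) ≈ -402.45)
Add(Mul(-424234, Pow(265986, -1)), Mul(y, Pow(Mul(289, Add(-68, Mul(-325, Pow(-54, -1)))), -1))) = Add(Mul(-424234, Pow(265986, -1)), Mul(Add(2, Mul(-1, Pow(163582, Rational(1, 2)))), Pow(Mul(289, Add(-68, Mul(-325, Pow(-54, -1)))), -1))) = Add(Mul(-424234, Rational(1, 265986)), Mul(Add(2, Mul(-1, Pow(163582, Rational(1, 2)))), Pow(Mul(289, Add(-68, Mul(-325, Rational(-1, 54)))), -1))) = Add(Rational(-212117, 132993), Mul(Add(2, Mul(-1, Pow(163582, Rational(1, 2)))), Pow(Mul(289, Add(-68, Rational(325, 54))), -1))) = Add(Rational(-212117, 132993), Mul(Add(2, Mul(-1, Pow(163582, Rational(1, 2)))), Pow(Mul(289, Rational(-3347, 54)), -1))) = Add(Rational(-212117, 132993), Mul(Add(2, Mul(-1, Pow(163582, Rational(1, 2)))), Pow(Rational(-967283, 54), -1))) = Add(Rational(-212117, 132993), Mul(Add(2, Mul(-1, Pow(163582, Rational(1, 2)))), Rational(-54, 967283))) = Add(Rational(-212117, 132993), Add(Rational(-108, 967283), Mul(Rational(54, 967283), Pow(163582, Rational(1, 2))))) = Add(Rational(-205191531355, 128641868019), Mul(Rational(54, 967283), Pow(163582, Rational(1, 2))))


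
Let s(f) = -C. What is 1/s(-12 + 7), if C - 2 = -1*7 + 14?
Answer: -1/9 ≈ -0.11111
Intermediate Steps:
C = 9 (C = 2 + (-1*7 + 14) = 2 + (-7 + 14) = 2 + 7 = 9)
s(f) = -9 (s(f) = -1*9 = -9)
1/s(-12 + 7) = 1/(-9) = -1/9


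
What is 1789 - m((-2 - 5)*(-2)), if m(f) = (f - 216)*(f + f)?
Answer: 7445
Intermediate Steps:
m(f) = 2*f*(-216 + f) (m(f) = (-216 + f)*(2*f) = 2*f*(-216 + f))
1789 - m((-2 - 5)*(-2)) = 1789 - 2*(-2 - 5)*(-2)*(-216 + (-2 - 5)*(-2)) = 1789 - 2*(-7*(-2))*(-216 - 7*(-2)) = 1789 - 2*14*(-216 + 14) = 1789 - 2*14*(-202) = 1789 - 1*(-5656) = 1789 + 5656 = 7445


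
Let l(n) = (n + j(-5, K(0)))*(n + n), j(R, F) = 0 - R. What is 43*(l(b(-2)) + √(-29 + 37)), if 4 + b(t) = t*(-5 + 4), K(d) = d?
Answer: -516 + 86*√2 ≈ -394.38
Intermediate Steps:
j(R, F) = -R
b(t) = -4 - t (b(t) = -4 + t*(-5 + 4) = -4 + t*(-1) = -4 - t)
l(n) = 2*n*(5 + n) (l(n) = (n - 1*(-5))*(n + n) = (n + 5)*(2*n) = (5 + n)*(2*n) = 2*n*(5 + n))
43*(l(b(-2)) + √(-29 + 37)) = 43*(2*(-4 - 1*(-2))*(5 + (-4 - 1*(-2))) + √(-29 + 37)) = 43*(2*(-4 + 2)*(5 + (-4 + 2)) + √8) = 43*(2*(-2)*(5 - 2) + 2*√2) = 43*(2*(-2)*3 + 2*√2) = 43*(-12 + 2*√2) = -516 + 86*√2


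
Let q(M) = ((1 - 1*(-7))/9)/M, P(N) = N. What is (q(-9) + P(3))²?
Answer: 55225/6561 ≈ 8.4172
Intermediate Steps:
q(M) = 8/(9*M) (q(M) = ((1 + 7)*(⅑))/M = (8*(⅑))/M = 8/(9*M))
(q(-9) + P(3))² = ((8/9)/(-9) + 3)² = ((8/9)*(-⅑) + 3)² = (-8/81 + 3)² = (235/81)² = 55225/6561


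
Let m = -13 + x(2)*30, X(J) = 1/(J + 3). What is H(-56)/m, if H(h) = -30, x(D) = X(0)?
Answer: 10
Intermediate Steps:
X(J) = 1/(3 + J)
x(D) = ⅓ (x(D) = 1/(3 + 0) = 1/3 = ⅓)
m = -3 (m = -13 + (⅓)*30 = -13 + 10 = -3)
H(-56)/m = -30/(-3) = -30*(-⅓) = 10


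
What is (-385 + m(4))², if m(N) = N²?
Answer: 136161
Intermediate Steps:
(-385 + m(4))² = (-385 + 4²)² = (-385 + 16)² = (-369)² = 136161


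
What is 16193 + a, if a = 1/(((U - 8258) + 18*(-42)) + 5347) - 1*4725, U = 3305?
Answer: 4151415/362 ≈ 11468.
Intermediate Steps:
a = -1710451/362 (a = 1/(((3305 - 8258) + 18*(-42)) + 5347) - 1*4725 = 1/((-4953 - 756) + 5347) - 4725 = 1/(-5709 + 5347) - 4725 = 1/(-362) - 4725 = -1/362 - 4725 = -1710451/362 ≈ -4725.0)
16193 + a = 16193 - 1710451/362 = 4151415/362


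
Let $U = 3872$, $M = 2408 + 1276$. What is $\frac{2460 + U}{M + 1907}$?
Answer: $\frac{6332}{5591} \approx 1.1325$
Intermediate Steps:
$M = 3684$
$\frac{2460 + U}{M + 1907} = \frac{2460 + 3872}{3684 + 1907} = \frac{6332}{5591}$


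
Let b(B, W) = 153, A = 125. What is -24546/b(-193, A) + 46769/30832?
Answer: -249882205/1572432 ≈ -158.91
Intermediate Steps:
-24546/b(-193, A) + 46769/30832 = -24546/153 + 46769/30832 = -24546*1/153 + 46769*(1/30832) = -8182/51 + 46769/30832 = -249882205/1572432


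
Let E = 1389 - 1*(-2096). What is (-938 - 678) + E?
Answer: 1869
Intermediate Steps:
E = 3485 (E = 1389 + 2096 = 3485)
(-938 - 678) + E = (-938 - 678) + 3485 = -1616 + 3485 = 1869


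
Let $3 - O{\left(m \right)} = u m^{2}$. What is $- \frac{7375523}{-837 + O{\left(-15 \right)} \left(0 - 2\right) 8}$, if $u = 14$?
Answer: $- \frac{7375523}{49515} \approx -148.96$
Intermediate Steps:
$O{\left(m \right)} = 3 - 14 m^{2}$
$- \frac{7375523}{-837 + O{\left(-15 \right)} \left(0 - 2\right) 8} = - \frac{7375523}{-837 + \left(3 - 14 \left(-15\right)^{2}\right) \left(0 - 2\right) 8} = - \frac{7375523}{-837 + \left(3 - 3150\right) \left(\left(-2\right) 8\right)} = - \frac{7375523}{-837 + \left(3 - 3150\right) \left(-16\right)} = - \frac{7375523}{-837 - -50352} = - \frac{7375523}{-837 + 50352} = - \frac{7375523}{49515}$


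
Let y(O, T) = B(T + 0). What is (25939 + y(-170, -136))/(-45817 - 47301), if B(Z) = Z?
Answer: -25803/93118 ≈ -0.27710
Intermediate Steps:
y(O, T) = T (y(O, T) = T + 0 = T)
(25939 + y(-170, -136))/(-45817 - 47301) = (25939 - 136)/(-45817 - 47301) = 25803/(-93118) = 25803*(-1/93118) = -25803/93118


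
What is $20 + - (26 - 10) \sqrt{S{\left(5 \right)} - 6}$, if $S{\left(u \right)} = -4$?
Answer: $20 - 16 i \sqrt{10} \approx 20.0 - 50.596 i$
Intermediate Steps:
$20 + - (26 - 10) \sqrt{S{\left(5 \right)} - 6} = 20 + - (26 - 10) \sqrt{-4 - 6} = 20 + \left(-1\right) 16 \sqrt{-10} = 20 - 16 i \sqrt{10}$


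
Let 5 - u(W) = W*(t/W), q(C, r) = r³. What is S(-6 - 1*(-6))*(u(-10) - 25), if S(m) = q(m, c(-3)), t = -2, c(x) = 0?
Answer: 0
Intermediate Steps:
S(m) = 0 (S(m) = 0³ = 0)
u(W) = 7 (u(W) = 5 - W*(-2/W) = 5 - 1*(-2) = 5 + 2 = 7)
S(-6 - 1*(-6))*(u(-10) - 25) = 0*(7 - 25) = 0*(-18) = 0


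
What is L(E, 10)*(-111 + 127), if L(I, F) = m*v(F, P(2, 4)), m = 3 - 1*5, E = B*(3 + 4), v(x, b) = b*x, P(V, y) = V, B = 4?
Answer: -640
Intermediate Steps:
E = 28 (E = 4*(3 + 4) = 4*7 = 28)
m = -2 (m = 3 - 5 = -2)
L(I, F) = -4*F
L(E, 10)*(-111 + 127) = (-4*10)*(-111 + 127) = -40*16 = -640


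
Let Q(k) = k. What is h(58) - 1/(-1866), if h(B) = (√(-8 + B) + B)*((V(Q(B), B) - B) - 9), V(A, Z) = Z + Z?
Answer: 5303173/1866 + 245*√2 ≈ 3188.5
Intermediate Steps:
V(A, Z) = 2*Z
h(B) = (-9 + B)*(B + √(-8 + B)) (h(B) = (√(-8 + B) + B)*((2*B - B) - 9) = (B + √(-8 + B))*(B - 9) = (B + √(-8 + B))*(-9 + B) = (-9 + B)*(B + √(-8 + B)))
h(58) - 1/(-1866) = (58² - 9*58 - 9*√(-8 + 58) + 58*√(-8 + 58)) - 1/(-1866) = (3364 - 522 - 45*√2 + 58*√50) - 1*(-1/1866) = (3364 - 522 - 45*√2 + 58*(5*√2)) + 1/1866 = (3364 - 522 - 45*√2 + 290*√2) + 1/1866 = (2842 + 245*√2) + 1/1866 = 5303173/1866 + 245*√2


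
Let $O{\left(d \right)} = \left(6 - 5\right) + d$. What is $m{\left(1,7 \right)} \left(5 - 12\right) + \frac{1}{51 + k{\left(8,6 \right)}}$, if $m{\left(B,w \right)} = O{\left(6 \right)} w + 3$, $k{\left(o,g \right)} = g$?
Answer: $- \frac{20747}{57} \approx -363.98$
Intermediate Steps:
$O{\left(d \right)} = 1 + d$
$m{\left(B,w \right)} = 3 + 7 w$ ($m{\left(B,w \right)} = \left(1 + 6\right) w + 3 = 7 w + 3 = 3 + 7 w$)
$m{\left(1,7 \right)} \left(5 - 12\right) + \frac{1}{51 + k{\left(8,6 \right)}} = \left(3 + 7 \cdot 7\right) \left(5 - 12\right) + \frac{1}{51 + 6} = \left(3 + 49\right) \left(5 - 12\right) + \frac{1}{57} = 52 \left(-7\right) + \frac{1}{57} = -364 + \frac{1}{57} = - \frac{20747}{57}$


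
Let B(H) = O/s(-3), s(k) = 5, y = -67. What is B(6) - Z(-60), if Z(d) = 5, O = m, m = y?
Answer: -92/5 ≈ -18.400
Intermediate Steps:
m = -67
O = -67
B(H) = -67/5
B(6) - Z(-60) = -67/5 - 1*5 = -67/5 - 5 = -92/5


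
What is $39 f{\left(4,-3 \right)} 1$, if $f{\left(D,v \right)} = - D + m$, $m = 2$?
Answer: $-78$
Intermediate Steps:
$f{\left(D,v \right)} = 2 - D$ ($f{\left(D,v \right)} = - D + 2 = 2 - D$)
$39 f{\left(4,-3 \right)} 1 = 39 \left(2 - 4\right) 1 = 39 \left(-2\right) 1 = \left(-78\right) 1 = -78$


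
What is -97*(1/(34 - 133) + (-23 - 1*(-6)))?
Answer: 163348/99 ≈ 1650.0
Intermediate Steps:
-97*(1/(34 - 133) + (-23 - 1*(-6))) = -97*(1/(-99) + (-23 + 6)) = -97*(-1/99 - 17) = -97*(-1684/99) = 163348/99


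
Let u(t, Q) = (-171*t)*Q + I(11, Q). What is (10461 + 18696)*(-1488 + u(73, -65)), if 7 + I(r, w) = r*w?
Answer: 23593407045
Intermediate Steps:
I(r, w) = -7 + r*w
u(t, Q) = -7 + 11*Q - 171*Q*t (u(t, Q) = (-171*t)*Q + (-7 + 11*Q) = -171*Q*t + (-7 + 11*Q) = -7 + 11*Q - 171*Q*t)
(10461 + 18696)*(-1488 + u(73, -65)) = (10461 + 18696)*(-1488 + (-7 + 11*(-65) - 171*(-65)*73)) = 29157*(-1488 + (-7 - 715 + 811395)) = 29157*(-1488 + 810673) = 29157*809185 = 23593407045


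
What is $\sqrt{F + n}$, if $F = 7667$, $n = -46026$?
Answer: $i \sqrt{38359} \approx 195.85 i$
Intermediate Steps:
$\sqrt{F + n} = \sqrt{7667 - 46026} = \sqrt{-38359} = i \sqrt{38359}$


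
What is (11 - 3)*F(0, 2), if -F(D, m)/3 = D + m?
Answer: -48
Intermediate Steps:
F(D, m) = -3*D - 3*m (F(D, m) = -3*(D + m) = -3*D - 3*m)
(11 - 3)*F(0, 2) = (11 - 3)*(-3*0 - 3*2) = 8*(0 - 6) = 8*(-6) = -48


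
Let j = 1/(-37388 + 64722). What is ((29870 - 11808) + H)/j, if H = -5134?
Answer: 353373952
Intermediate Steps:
j = 1/27334 ≈ 3.6584e-5
((29870 - 11808) + H)/j = ((29870 - 11808) - 5134)/(1/27334) = (18062 - 5134)*27334 = 12928*27334 = 353373952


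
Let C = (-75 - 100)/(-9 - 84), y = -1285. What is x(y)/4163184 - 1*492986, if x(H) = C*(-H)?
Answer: -190872402525557/387176112 ≈ -4.9299e+5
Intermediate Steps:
C = 175/93 (C = -175/(-93) = -175*(-1/93) = 175/93 ≈ 1.8817)
x(H) = -175*H/93 (x(H) = 175*(-H)/93 = -175*H/93)
x(y)/4163184 - 1*492986 = -175/93*(-1285)/4163184 - 1*492986 = (224875/93)*(1/4163184) - 492986 = 224875/387176112 - 492986 = -190872402525557/387176112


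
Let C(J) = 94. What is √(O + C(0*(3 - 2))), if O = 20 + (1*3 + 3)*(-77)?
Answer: 2*I*√87 ≈ 18.655*I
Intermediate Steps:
O = -442 (O = 20 + (3 + 3)*(-77) = 20 + 6*(-77) = 20 - 462 = -442)
√(O + C(0*(3 - 2))) = √(-442 + 94) = √(-348) = 2*I*√87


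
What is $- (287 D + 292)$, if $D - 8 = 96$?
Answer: $-30140$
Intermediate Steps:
$D = 104$ ($D = 8 + 96 = 104$)
$- (287 D + 292) = - (287 \cdot 104 + 292) = - (29848 + 292) = \left(-1\right) 30140 = -30140$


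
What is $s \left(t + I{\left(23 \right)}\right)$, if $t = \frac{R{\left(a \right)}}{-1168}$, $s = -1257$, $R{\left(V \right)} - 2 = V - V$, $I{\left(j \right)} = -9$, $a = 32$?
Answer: $\frac{6608049}{584} \approx 11315.0$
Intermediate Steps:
$R{\left(V \right)} = 2$ ($R{\left(V \right)} = 2 + \left(V - V\right) = 2 + 0 = 2$)
$t = - \frac{1}{584}$ ($t = \frac{2}{-1168} = 2 \left(- \frac{1}{1168}\right) = - \frac{1}{584} \approx -0.0017123$)
$s \left(t + I{\left(23 \right)}\right) = - 1257 \left(- \frac{1}{584} - 9\right) = \left(-1257\right) \left(- \frac{5257}{584}\right) = \frac{6608049}{584}$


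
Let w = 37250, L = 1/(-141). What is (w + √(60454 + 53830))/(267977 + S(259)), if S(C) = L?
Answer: 2626125/18892378 + 141*√28571/18892378 ≈ 0.14027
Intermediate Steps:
L = -1/141 ≈ -0.0070922
S(C) = -1/141
(w + √(60454 + 53830))/(267977 + S(259)) = (37250 + √(60454 + 53830))/(267977 - 1/141) = (37250 + √114284)/(37784756/141) = (37250 + 2*√28571)*(141/37784756) = 2626125/18892378 + 141*√28571/18892378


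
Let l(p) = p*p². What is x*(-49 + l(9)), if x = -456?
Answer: -310080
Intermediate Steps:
l(p) = p³
x*(-49 + l(9)) = -456*(-49 + 9³) = -456*(-49 + 729) = -456*680 = -310080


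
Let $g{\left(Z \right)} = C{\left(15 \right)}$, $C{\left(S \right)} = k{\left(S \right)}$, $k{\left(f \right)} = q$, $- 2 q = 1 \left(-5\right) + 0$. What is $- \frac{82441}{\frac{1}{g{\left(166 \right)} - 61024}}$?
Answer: $\frac{10061346963}{2} \approx 5.0307 \cdot 10^{9}$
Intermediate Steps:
$q = \frac{5}{2}$ ($q = - \frac{1 \left(-5\right) + 0}{2} = - \frac{-5 + 0}{2} = \left(- \frac{1}{2}\right) \left(-5\right) = \frac{5}{2} \approx 2.5$)
$k{\left(f \right)} = \frac{5}{2}$
$C{\left(S \right)} = \frac{5}{2}$
$g{\left(Z \right)} = \frac{5}{2}$
$- \frac{82441}{\frac{1}{g{\left(166 \right)} - 61024}} = - \frac{82441}{\frac{1}{\frac{5}{2} - 61024}} = - \frac{82441}{\frac{1}{- \frac{122043}{2}}} = - \frac{82441}{- \frac{2}{122043}} = \left(-82441\right) \left(- \frac{122043}{2}\right) = \frac{10061346963}{2}$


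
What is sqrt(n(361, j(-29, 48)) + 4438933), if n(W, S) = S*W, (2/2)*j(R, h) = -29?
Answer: 4*sqrt(276779) ≈ 2104.4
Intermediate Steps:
j(R, h) = -29
sqrt(n(361, j(-29, 48)) + 4438933) = sqrt(-29*361 + 4438933) = sqrt(-10469 + 4438933) = sqrt(4428464) = 4*sqrt(276779)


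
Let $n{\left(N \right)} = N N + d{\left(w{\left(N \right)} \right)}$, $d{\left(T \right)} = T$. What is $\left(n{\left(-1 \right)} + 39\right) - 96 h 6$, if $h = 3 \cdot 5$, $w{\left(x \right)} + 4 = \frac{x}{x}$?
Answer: $-8603$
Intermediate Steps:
$w{\left(x \right)} = -3$ ($w{\left(x \right)} = -4 + \frac{x}{x} = -4 + 1 = -3$)
$h = 15$
$n{\left(N \right)} = -3 + N^{2}$ ($n{\left(N \right)} = N N - 3 = N^{2} - 3 = -3 + N^{2}$)
$\left(n{\left(-1 \right)} + 39\right) - 96 h 6 = \left(\left(-3 + \left(-1\right)^{2}\right) + 39\right) - 96 \cdot 15 \cdot 6 = \left(\left(-3 + 1\right) + 39\right) - 8640 = \left(-2 + 39\right) - 8640 = 37 - 8640 = -8603$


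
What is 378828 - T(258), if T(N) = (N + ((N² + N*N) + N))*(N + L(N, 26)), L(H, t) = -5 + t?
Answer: -36907848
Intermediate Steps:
T(N) = (21 + N)*(2*N + 2*N²) (T(N) = (N + ((N² + N*N) + N))*(N + (-5 + 26)) = (N + ((N² + N²) + N))*(N + 21) = (N + (2*N² + N))*(21 + N) = (N + (N + 2*N²))*(21 + N) = (2*N + 2*N²)*(21 + N) = (21 + N)*(2*N + 2*N²))
378828 - T(258) = 378828 - 2*258*(21 + 258² + 22*258) = 378828 - 2*258*(21 + 66564 + 5676) = 378828 - 2*258*72261 = 378828 - 1*37286676 = 378828 - 37286676 = -36907848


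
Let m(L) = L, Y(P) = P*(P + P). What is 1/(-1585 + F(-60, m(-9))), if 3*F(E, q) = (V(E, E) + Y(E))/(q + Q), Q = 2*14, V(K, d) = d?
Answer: -19/27735 ≈ -0.00068505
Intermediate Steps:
Y(P) = 2*P**2 (Y(P) = P*(2*P) = 2*P**2)
Q = 28
F(E, q) = (E + 2*E**2)/(3*(28 + q)) (F(E, q) = ((E + 2*E**2)/(q + 28))/3 = ((E + 2*E**2)/(28 + q))/3 = (E + 2*E**2)/(3*(28 + q)))
1/(-1585 + F(-60, m(-9))) = 1/(-1585 + (1/3)*(-60)*(1 + 2*(-60))/(28 - 9)) = 1/(-1585 + (1/3)*(-60)*(1 - 120)/19) = 1/(-1585 + (1/3)*(-60)*(1/19)*(-119)) = 1/(-1585 + 2380/19) = 1/(-27735/19) = -19/27735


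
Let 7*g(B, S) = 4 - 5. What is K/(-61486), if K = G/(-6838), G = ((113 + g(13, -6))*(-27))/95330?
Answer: -2133/28056466254908 ≈ -7.6025e-11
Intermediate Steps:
g(B, S) = -1/7 (g(B, S) = (4 - 5)/7 = (1/7)*(-1) = -1/7)
G = -2133/66731 (G = ((113 - 1/7)*(-27))/95330 = ((790/7)*(-27))*(1/95330) = -21330/7*1/95330 = -2133/66731 ≈ -0.031964)
K = 2133/456306578 (K = -2133/66731/(-6838) = -2133/66731*(-1/6838) = 2133/456306578 ≈ 4.6745e-6)
K/(-61486) = (2133/456306578)/(-61486) = (2133/456306578)*(-1/61486) = -2133/28056466254908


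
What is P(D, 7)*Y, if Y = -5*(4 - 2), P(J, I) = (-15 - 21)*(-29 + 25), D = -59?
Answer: -1440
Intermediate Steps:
P(J, I) = 144 (P(J, I) = -36*(-4) = 144)
Y = -10 (Y = -5*2 = -10)
P(D, 7)*Y = 144*(-10) = -1440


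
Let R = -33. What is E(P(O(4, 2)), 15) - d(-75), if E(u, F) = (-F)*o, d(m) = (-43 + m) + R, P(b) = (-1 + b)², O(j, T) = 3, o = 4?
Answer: 91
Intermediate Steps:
d(m) = -76 + m (d(m) = (-43 + m) - 33 = -76 + m)
E(u, F) = -4*F (E(u, F) = -F*4 = -4*F)
E(P(O(4, 2)), 15) - d(-75) = -4*15 - (-76 - 75) = -60 - 1*(-151) = -60 + 151 = 91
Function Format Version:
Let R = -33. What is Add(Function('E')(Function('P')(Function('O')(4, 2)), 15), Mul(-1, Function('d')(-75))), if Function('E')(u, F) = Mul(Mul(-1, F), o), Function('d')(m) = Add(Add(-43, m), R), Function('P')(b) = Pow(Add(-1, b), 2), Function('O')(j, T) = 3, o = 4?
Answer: 91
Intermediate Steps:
Function('d')(m) = Add(-76, m) (Function('d')(m) = Add(Add(-43, m), -33) = Add(-76, m))
Function('E')(u, F) = Mul(-4, F) (Function('E')(u, F) = Mul(Mul(-1, F), 4) = Mul(-4, F))
Add(Function('E')(Function('P')(Function('O')(4, 2)), 15), Mul(-1, Function('d')(-75))) = Add(Mul(-4, 15), Mul(-1, Add(-76, -75))) = Add(-60, Mul(-1, -151)) = Add(-60, 151) = 91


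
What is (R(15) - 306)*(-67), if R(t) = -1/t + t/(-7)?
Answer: 2168254/105 ≈ 20650.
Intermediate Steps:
R(t) = -1/t - t/7 (R(t) = -1/t + t*(-⅐) = -1/t - t/7)
(R(15) - 306)*(-67) = ((-1/15 - ⅐*15) - 306)*(-67) = ((-1*1/15 - 15/7) - 306)*(-67) = ((-1/15 - 15/7) - 306)*(-67) = (-232/105 - 306)*(-67) = -32362/105*(-67) = 2168254/105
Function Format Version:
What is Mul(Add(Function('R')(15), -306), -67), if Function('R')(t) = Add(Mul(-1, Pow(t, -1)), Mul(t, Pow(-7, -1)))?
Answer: Rational(2168254, 105) ≈ 20650.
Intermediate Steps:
Function('R')(t) = Add(Mul(-1, Pow(t, -1)), Mul(Rational(-1, 7), t)) (Function('R')(t) = Add(Mul(-1, Pow(t, -1)), Mul(t, Rational(-1, 7))) = Add(Mul(-1, Pow(t, -1)), Mul(Rational(-1, 7), t)))
Mul(Add(Function('R')(15), -306), -67) = Mul(Add(Add(Mul(-1, Pow(15, -1)), Mul(Rational(-1, 7), 15)), -306), -67) = Mul(Add(Add(Mul(-1, Rational(1, 15)), Rational(-15, 7)), -306), -67) = Mul(Add(Add(Rational(-1, 15), Rational(-15, 7)), -306), -67) = Mul(Add(Rational(-232, 105), -306), -67) = Mul(Rational(-32362, 105), -67) = Rational(2168254, 105)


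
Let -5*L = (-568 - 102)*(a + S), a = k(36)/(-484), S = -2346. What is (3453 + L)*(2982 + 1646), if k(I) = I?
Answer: -174112010436/121 ≈ -1.4389e+9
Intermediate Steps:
a = -9/121 (a = 36/(-484) = 36*(-1/484) = -9/121 ≈ -0.074380)
L = -38039250/121 (L = -(-568 - 102)*(-9/121 - 2346)/5 = -(-134)*(-283875)/121 = -⅕*190196250/121 = -38039250/121 ≈ -3.1437e+5)
(3453 + L)*(2982 + 1646) = (3453 - 38039250/121)*(2982 + 1646) = -37621437/121*4628 = -174112010436/121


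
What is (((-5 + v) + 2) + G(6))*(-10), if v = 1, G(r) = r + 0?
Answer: -40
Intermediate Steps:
G(r) = r
(((-5 + v) + 2) + G(6))*(-10) = (((-5 + 1) + 2) + 6)*(-10) = ((-4 + 2) + 6)*(-10) = (-2 + 6)*(-10) = 4*(-10) = -40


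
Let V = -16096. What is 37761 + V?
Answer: 21665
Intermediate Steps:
37761 + V = 37761 - 16096 = 21665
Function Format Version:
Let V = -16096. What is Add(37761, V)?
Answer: 21665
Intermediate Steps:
Add(37761, V) = Add(37761, -16096) = 21665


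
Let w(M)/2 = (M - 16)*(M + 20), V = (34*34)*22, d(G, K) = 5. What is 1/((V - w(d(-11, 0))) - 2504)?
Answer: 1/23478 ≈ 4.2593e-5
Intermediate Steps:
V = 25432 (V = 1156*22 = 25432)
w(M) = 2*(-16 + M)*(20 + M) (w(M) = 2*((M - 16)*(M + 20)) = 2*((-16 + M)*(20 + M)) = 2*(-16 + M)*(20 + M))
1/((V - w(d(-11, 0))) - 2504) = 1/((25432 - (-640 + 2*5² + 8*5)) - 2504) = 1/((25432 - (-640 + 2*25 + 40)) - 2504) = 1/((25432 - (-640 + 50 + 40)) - 2504) = 1/((25432 - 1*(-550)) - 2504) = 1/((25432 + 550) - 2504) = 1/(25982 - 2504) = 1/23478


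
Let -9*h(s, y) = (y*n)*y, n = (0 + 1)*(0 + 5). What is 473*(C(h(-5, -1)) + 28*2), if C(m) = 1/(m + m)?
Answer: 260623/10 ≈ 26062.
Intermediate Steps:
n = 5 (n = 1*5 = 5)
h(s, y) = -5*y²/9 (h(s, y) = -y*5*y/9 = -5*y*y/9 = -5*y²/9)
C(m) = 1/(2*m)
473*(C(h(-5, -1)) + 28*2) = 473*(1/(2*((-5/9*(-1)²))) + 28*2) = 473*(1/(2*((-5/9*1))) + 56) = 473*(1/(2*(-5/9)) + 56) = 473*((½)*(-9/5) + 56) = 473*(-9/10 + 56) = 473*(551/10) = 260623/10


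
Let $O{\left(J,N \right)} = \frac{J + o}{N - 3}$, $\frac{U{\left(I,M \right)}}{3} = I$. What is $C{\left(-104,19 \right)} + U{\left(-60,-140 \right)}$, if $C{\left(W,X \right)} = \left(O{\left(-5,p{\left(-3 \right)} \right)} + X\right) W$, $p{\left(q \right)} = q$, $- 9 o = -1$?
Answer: $- \frac{60500}{27} \approx -2240.7$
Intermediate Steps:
$o = \frac{1}{9}$ ($o = \left(- \frac{1}{9}\right) \left(-1\right) = \frac{1}{9} \approx 0.11111$)
$U{\left(I,M \right)} = 3 I$
$O{\left(J,N \right)} = \frac{\frac{1}{9} + J}{-3 + N}$ ($O{\left(J,N \right)} = \frac{J + \frac{1}{9}}{N - 3} = \frac{\frac{1}{9} + J}{-3 + N}$)
$C{\left(W,X \right)} = W \left(\frac{22}{27} + X\right)$ ($C{\left(W,X \right)} = \left(\frac{\frac{1}{9} - 5}{-3 - 3} + X\right) W = \left(\frac{1}{-6} \left(- \frac{44}{9}\right) + X\right) W = \left(\left(- \frac{1}{6}\right) \left(- \frac{44}{9}\right) + X\right) W = \left(\frac{22}{27} + X\right) W = W \left(\frac{22}{27} + X\right)$)
$C{\left(-104,19 \right)} + U{\left(-60,-140 \right)} = \frac{1}{27} \left(-104\right) \left(22 + 27 \cdot 19\right) + 3 \left(-60\right) = \frac{1}{27} \left(-104\right) \left(22 + 513\right) - 180 = \frac{1}{27} \left(-104\right) 535 - 180 = - \frac{55640}{27} - 180 = - \frac{60500}{27}$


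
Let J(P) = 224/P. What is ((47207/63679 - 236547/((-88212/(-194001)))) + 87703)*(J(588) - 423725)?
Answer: 2402121013095783954605/13106921212 ≈ 1.8327e+11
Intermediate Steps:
((47207/63679 - 236547/((-88212/(-194001)))) + 87703)*(J(588) - 423725) = ((47207/63679 - 236547/((-88212/(-194001)))) + 87703)*(224/588 - 423725) = ((47207*(1/63679) - 236547/((-88212*(-1/194001)))) + 87703)*(224*(1/588) - 423725) = ((47207/63679 - 236547/29404/64667) + 87703)*(8/21 - 423725) = ((47207/63679 - 236547*64667/29404) + 87703)*(-8898217/21) = ((47207/63679 - 15296784849/29404) + 87703)*(-8898217/21) = (-974082574324843/1872417316 + 87703)*(-8898217/21) = -809865958459695/1872417316*(-8898217/21) = 2402121013095783954605/13106921212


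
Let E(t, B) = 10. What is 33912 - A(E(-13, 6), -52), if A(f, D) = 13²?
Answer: 33743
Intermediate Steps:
A(f, D) = 169
33912 - A(E(-13, 6), -52) = 33912 - 1*169 = 33912 - 169 = 33743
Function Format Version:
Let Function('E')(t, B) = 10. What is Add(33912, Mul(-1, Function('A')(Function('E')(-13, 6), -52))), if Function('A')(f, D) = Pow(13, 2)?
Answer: 33743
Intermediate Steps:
Function('A')(f, D) = 169
Add(33912, Mul(-1, Function('A')(Function('E')(-13, 6), -52))) = Add(33912, Mul(-1, 169)) = Add(33912, -169) = 33743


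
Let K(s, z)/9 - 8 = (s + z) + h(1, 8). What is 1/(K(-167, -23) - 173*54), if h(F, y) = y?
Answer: -1/10908 ≈ -9.1676e-5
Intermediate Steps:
K(s, z) = 144 + 9*s + 9*z (K(s, z) = 72 + 9*((s + z) + 8) = 72 + 9*(8 + s + z) = 72 + (72 + 9*s + 9*z) = 144 + 9*s + 9*z)
1/(K(-167, -23) - 173*54) = 1/((144 + 9*(-167) + 9*(-23)) - 173*54) = 1/((144 - 1503 - 207) - 9342) = 1/(-1566 - 9342) = 1/(-10908) = -1/10908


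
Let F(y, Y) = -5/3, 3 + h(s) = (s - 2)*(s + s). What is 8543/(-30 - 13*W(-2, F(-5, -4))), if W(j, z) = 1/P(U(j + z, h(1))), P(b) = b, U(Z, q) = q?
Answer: -42715/137 ≈ -311.79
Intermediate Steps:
h(s) = -3 + 2*s*(-2 + s) (h(s) = -3 + (s - 2)*(s + s) = -3 + (-2 + s)*(2*s) = -3 + 2*s*(-2 + s))
F(y, Y) = -5/3 (F(y, Y) = -5*1/3 = -5/3)
W(j, z) = -1/5 (W(j, z) = 1/(-3 - 4*1 + 2*1**2) = 1/(-3 - 4 + 2*1) = 1/(-3 - 4 + 2) = 1/(-5) = -1/5)
8543/(-30 - 13*W(-2, F(-5, -4))) = 8543/(-30 - 13*(-1/5)) = 8543/(-30 + 13/5) = 8543/(-137/5) = 8543*(-5/137) = -42715/137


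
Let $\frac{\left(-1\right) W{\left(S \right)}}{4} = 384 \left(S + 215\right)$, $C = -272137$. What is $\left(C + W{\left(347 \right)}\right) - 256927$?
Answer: $-1392296$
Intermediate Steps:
$W{\left(S \right)} = -330240 - 1536 S$ ($W{\left(S \right)} = - 4 \cdot 384 \left(S + 215\right) = - 4 \cdot 384 \left(215 + S\right) = - 4 \left(82560 + 384 S\right) = -330240 - 1536 S$)
$\left(C + W{\left(347 \right)}\right) - 256927 = \left(-272137 - 863232\right) - 256927 = -1135369 - 256927 = -1392296$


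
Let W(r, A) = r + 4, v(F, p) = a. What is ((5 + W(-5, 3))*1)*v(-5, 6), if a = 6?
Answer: 24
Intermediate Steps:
v(F, p) = 6
W(r, A) = 4 + r
((5 + W(-5, 3))*1)*v(-5, 6) = ((5 + (4 - 5))*1)*6 = ((5 - 1)*1)*6 = (4*1)*6 = 4*6 = 24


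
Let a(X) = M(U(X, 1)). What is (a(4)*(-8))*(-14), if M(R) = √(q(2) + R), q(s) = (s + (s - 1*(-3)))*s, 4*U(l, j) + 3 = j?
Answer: 168*√6 ≈ 411.51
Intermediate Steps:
U(l, j) = -¾ + j/4
q(s) = s*(3 + 2*s) (q(s) = (s + (s + 3))*s = (s + (3 + s))*s = (3 + 2*s)*s = s*(3 + 2*s))
M(R) = √(14 + R) (M(R) = √(2*(3 + 2*2) + R) = √(2*(3 + 4) + R) = √(2*7 + R) = √(14 + R))
a(X) = 3*√6/2 (a(X) = √(14 + (-¾ + (¼)*1)) = √(14 + (-¾ + ¼)) = √(14 - ½) = √(27/2) = 3*√6/2)
(a(4)*(-8))*(-14) = ((3*√6/2)*(-8))*(-14) = -12*√6*(-14) = 168*√6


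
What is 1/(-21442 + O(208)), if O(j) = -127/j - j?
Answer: -208/4503327 ≈ -4.6188e-5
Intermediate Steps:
O(j) = -j - 127/j
1/(-21442 + O(208)) = 1/(-21442 + (-1*208 - 127/208)) = 1/(-21442 + (-208 - 127*1/208)) = 1/(-21442 + (-208 - 127/208)) = 1/(-21442 - 43391/208) = 1/(-4503327/208) = -208/4503327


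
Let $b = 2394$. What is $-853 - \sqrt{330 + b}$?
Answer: $-853 - 2 \sqrt{681} \approx -905.19$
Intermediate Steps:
$-853 - \sqrt{330 + b} = -853 - \sqrt{330 + 2394} = -853 - \sqrt{2724} = -853 - 2 \sqrt{681}$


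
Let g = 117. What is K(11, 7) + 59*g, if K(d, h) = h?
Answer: 6910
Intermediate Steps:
K(11, 7) + 59*g = 7 + 59*117 = 7 + 6903 = 6910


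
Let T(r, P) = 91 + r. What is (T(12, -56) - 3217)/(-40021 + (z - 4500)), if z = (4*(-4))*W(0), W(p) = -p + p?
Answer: 3114/44521 ≈ 0.069945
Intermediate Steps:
W(p) = 0
z = 0 (z = (4*(-4))*0 = -16*0 = 0)
(T(12, -56) - 3217)/(-40021 + (z - 4500)) = ((91 + 12) - 3217)/(-40021 + (0 - 4500)) = (103 - 3217)/(-40021 - 4500) = -3114/(-44521) = -3114*(-1/44521) = 3114/44521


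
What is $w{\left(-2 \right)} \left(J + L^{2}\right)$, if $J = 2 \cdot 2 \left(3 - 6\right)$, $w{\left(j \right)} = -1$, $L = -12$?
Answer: $-132$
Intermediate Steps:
$J = -12$ ($J = 4 \left(3 - 6\right) = 4 \left(-3\right) = -12$)
$w{\left(-2 \right)} \left(J + L^{2}\right) = - (-12 + \left(-12\right)^{2}) = - (-12 + 144) = \left(-1\right) 132 = -132$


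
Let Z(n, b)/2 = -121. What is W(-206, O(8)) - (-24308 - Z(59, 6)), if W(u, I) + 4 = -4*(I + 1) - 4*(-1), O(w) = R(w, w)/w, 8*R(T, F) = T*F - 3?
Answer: 384931/16 ≈ 24058.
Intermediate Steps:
Z(n, b) = -242 (Z(n, b) = 2*(-121) = -242)
R(T, F) = -3/8 + F*T/8 (R(T, F) = (T*F - 3)/8 = (F*T - 3)/8 = (-3 + F*T)/8 = -3/8 + F*T/8)
O(w) = (-3/8 + w**2/8)/w (O(w) = (-3/8 + w*w/8)/w = (-3/8 + w**2/8)/w)
W(u, I) = -4 - 4*I (W(u, I) = -4 + (-4*(I + 1) - 4*(-1)) = -4 + (-4*(1 + I) + 4) = -4 + ((-4 - 4*I) + 4) = -4 - 4*I)
W(-206, O(8)) - (-24308 - Z(59, 6)) = (-4 - (-3 + 8**2)/(2*8)) - (-24308 - 1*(-242)) = (-4 - (-3 + 64)/(2*8)) - (-24308 + 242) = (-4 - 61/(2*8)) - 1*(-24066) = (-4 - 4*61/64) + 24066 = (-4 - 61/16) + 24066 = -125/16 + 24066 = 384931/16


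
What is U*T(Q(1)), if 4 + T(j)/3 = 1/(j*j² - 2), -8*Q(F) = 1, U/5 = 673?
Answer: -9311628/205 ≈ -45423.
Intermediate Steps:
U = 3365 (U = 5*673 = 3365)
Q(F) = -⅛ (Q(F) = -⅛*1 = -⅛)
T(j) = -12 + 3/(-2 + j³) (T(j) = -12 + 3/(j*j² - 2) = -12 + 3/(j³ - 2) = -12 + 3/(-2 + j³))
U*T(Q(1)) = 3365*(3*(9 - 4*(-⅛)³)/(-2 + (-⅛)³)) = 3365*(3*(9 - 4*(-1/512))/(-2 - 1/512)) = 3365*(3*(9 + 1/128)/(-1025/512)) = 3365*(3*(-512/1025)*(1153/128)) = 3365*(-13836/1025) = -9311628/205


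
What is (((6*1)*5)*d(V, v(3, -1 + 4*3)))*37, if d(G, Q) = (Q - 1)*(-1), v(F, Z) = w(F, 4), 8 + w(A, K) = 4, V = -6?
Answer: 5550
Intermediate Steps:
w(A, K) = -4 (w(A, K) = -8 + 4 = -4)
v(F, Z) = -4
d(G, Q) = 1 - Q (d(G, Q) = (-1 + Q)*(-1) = 1 - Q)
(((6*1)*5)*d(V, v(3, -1 + 4*3)))*37 = (((6*1)*5)*(1 - 1*(-4)))*37 = ((6*5)*(1 + 4))*37 = (30*5)*37 = 150*37 = 5550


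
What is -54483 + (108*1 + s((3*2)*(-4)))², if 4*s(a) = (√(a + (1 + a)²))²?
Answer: 6241/16 ≈ 390.06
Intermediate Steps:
s(a) = a/4 + (1 + a)²/4 (s(a) = (√(a + (1 + a)²))²/4 = (a + (1 + a)²)/4 = a/4 + (1 + a)²/4)
-54483 + (108*1 + s((3*2)*(-4)))² = -54483 + (108*1 + (((3*2)*(-4))/4 + (1 + (3*2)*(-4))²/4))² = -54483 + (108 + ((6*(-4))/4 + (1 + 6*(-4))²/4))² = -54483 + (108 + ((¼)*(-24) + (1 - 24)²/4))² = -54483 + (108 + (-6 + (¼)*(-23)²))² = -54483 + (108 + (-6 + (¼)*529))² = -54483 + (108 + (-6 + 529/4))² = -54483 + (108 + 505/4)² = -54483 + (937/4)² = -54483 + 877969/16 = 6241/16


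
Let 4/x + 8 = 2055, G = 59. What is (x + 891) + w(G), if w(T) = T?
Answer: 1944654/2047 ≈ 950.00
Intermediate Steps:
x = 4/2047 (x = 4/(-8 + 2055) = 4/2047 ≈ 0.0019541)
(x + 891) + w(G) = (4/2047 + 891) + 59 = 1823881/2047 + 59 = 1944654/2047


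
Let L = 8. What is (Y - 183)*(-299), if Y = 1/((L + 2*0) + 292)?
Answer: 16414801/300 ≈ 54716.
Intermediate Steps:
Y = 1/300 (Y = 1/((8 + 2*0) + 292) = 1/((8 + 0) + 292) = 1/(8 + 292) = 1/300 ≈ 0.0033333)
(Y - 183)*(-299) = (1/300 - 183)*(-299) = -54899/300*(-299) = 16414801/300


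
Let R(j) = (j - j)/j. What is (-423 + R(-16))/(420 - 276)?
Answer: -47/16 ≈ -2.9375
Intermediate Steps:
R(j) = 0 (R(j) = 0/j = 0)
(-423 + R(-16))/(420 - 276) = (-423 + 0)/(420 - 276) = -423/144 = -423*1/144 = -47/16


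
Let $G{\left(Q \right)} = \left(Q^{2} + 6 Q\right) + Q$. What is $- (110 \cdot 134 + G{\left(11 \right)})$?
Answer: $-14938$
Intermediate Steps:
$G{\left(Q \right)} = Q^{2} + 7 Q$
$- (110 \cdot 134 + G{\left(11 \right)}) = - (110 \cdot 134 + 11 \left(7 + 11\right)) = - (14740 + 11 \cdot 18) = - (14740 + 198) = \left(-1\right) 14938 = -14938$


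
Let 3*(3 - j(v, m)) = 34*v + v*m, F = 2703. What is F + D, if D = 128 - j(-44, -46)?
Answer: 3004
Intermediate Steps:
j(v, m) = 3 - 34*v/3 - m*v/3 (j(v, m) = 3 - (34*v + v*m)/3 = 3 - (34*v + m*v)/3 = 3 + (-34*v/3 - m*v/3) = 3 - 34*v/3 - m*v/3)
D = 301 (D = 128 - (3 - 34/3*(-44) - ⅓*(-46)*(-44)) = 128 - (3 + 1496/3 - 2024/3) = 128 - 1*(-173) = 128 + 173 = 301)
F + D = 2703 + 301 = 3004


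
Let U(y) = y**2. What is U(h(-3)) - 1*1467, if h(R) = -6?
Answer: -1431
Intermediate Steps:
U(h(-3)) - 1*1467 = (-6)**2 - 1*1467 = 36 - 1467 = -1431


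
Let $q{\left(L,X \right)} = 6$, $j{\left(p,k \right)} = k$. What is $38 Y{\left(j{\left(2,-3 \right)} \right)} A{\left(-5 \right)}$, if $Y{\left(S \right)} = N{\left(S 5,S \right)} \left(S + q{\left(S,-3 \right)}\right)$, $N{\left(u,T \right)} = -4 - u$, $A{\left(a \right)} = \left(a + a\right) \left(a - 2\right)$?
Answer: $87780$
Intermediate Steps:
$A{\left(a \right)} = 2 a \left(-2 + a\right)$
$Y{\left(S \right)} = \left(-4 - 5 S\right) \left(6 + S\right)$ ($Y{\left(S \right)} = \left(-4 - S 5\right) \left(S + 6\right) = \left(-4 - 5 S\right) \left(6 + S\right)$)
$38 Y{\left(j{\left(2,-3 \right)} \right)} A{\left(-5 \right)} = 38 \left(- \left(4 + 5 \left(-3\right)\right) \left(6 - 3\right)\right) 2 \left(-5\right) \left(-2 - 5\right) = 38 \left(\left(-1\right) \left(4 - 15\right) 3\right) 2 \left(-5\right) \left(-7\right) = 38 \left(\left(-1\right) \left(-11\right) 3\right) 70 = 38 \cdot 33 \cdot 70 = 1254 \cdot 70 = 87780$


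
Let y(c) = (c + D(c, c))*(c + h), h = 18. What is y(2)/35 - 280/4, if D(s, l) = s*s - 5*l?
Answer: -506/7 ≈ -72.286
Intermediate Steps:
D(s, l) = s² - 5*l
y(c) = (18 + c)*(c² - 4*c) (y(c) = (c + (c² - 5*c))*(c + 18) = (c² - 4*c)*(18 + c) = (18 + c)*(c² - 4*c))
y(2)/35 - 280/4 = (2*(-72 + 2² + 14*2))/35 - 280/4 = (2*(-72 + 4 + 28))*(1/35) - 280*¼ = (2*(-40))*(1/35) - 70 = -80*1/35 - 70 = -16/7 - 70 = -506/7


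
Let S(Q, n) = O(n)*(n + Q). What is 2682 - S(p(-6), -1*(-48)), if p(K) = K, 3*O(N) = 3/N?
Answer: 21449/8 ≈ 2681.1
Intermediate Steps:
O(N) = 1/N (O(N) = (3/N)/3 = 1/N)
S(Q, n) = (Q + n)/n (S(Q, n) = (n + Q)/n = (Q + n)/n)
2682 - S(p(-6), -1*(-48)) = 2682 - (-6 - 1*(-48))/((-1*(-48))) = 2682 - (-6 + 48)/48 = 2682 - 42/48 = 2682 - 1*7/8 = 2682 - 7/8 = 21449/8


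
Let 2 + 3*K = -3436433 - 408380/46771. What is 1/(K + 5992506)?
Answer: 46771/226700194871 ≈ 2.0631e-7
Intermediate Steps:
K = -53575303255/46771 (K = -2/3 + (-3436433 - 408380/46771)/3 = -2/3 + (1/3)*(-160725816223/46771) = -2/3 - 160725816223/140313 = -53575303255/46771 ≈ -1.1455e+6)
1/(K + 5992506) = 1/(-53575303255/46771 + 5992506) = 1/(226700194871/46771) = 46771/226700194871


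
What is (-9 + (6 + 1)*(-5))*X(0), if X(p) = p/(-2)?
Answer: 0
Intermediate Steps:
X(p) = -p/2 (X(p) = p*(-½) = -p/2)
(-9 + (6 + 1)*(-5))*X(0) = (-9 + (6 + 1)*(-5))*(-½*0) = (-9 + 7*(-5))*0 = (-9 - 35)*0 = -44*0 = 0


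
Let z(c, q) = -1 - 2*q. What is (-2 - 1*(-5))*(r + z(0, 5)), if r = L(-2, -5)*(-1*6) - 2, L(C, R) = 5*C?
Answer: 141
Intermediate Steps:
r = 58 (r = (5*(-2))*(-1*6) - 2 = -10*(-6) - 2 = 60 - 2 = 58)
(-2 - 1*(-5))*(r + z(0, 5)) = (-2 - 1*(-5))*(58 + (-1 - 2*5)) = (-2 + 5)*(58 + (-1 - 10)) = 3*(58 - 11) = 3*47 = 141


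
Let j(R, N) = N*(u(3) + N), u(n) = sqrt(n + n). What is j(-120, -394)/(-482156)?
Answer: -38809/120539 + 197*sqrt(6)/241078 ≈ -0.31996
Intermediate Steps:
u(n) = sqrt(2)*sqrt(n) (u(n) = sqrt(2*n) = sqrt(2)*sqrt(n))
j(R, N) = N*(N + sqrt(6)) (j(R, N) = N*(sqrt(2)*sqrt(3) + N) = N*(sqrt(6) + N) = N*(N + sqrt(6)))
j(-120, -394)/(-482156) = -394*(-394 + sqrt(6))/(-482156) = (155236 - 394*sqrt(6))*(-1/482156) = -38809/120539 + 197*sqrt(6)/241078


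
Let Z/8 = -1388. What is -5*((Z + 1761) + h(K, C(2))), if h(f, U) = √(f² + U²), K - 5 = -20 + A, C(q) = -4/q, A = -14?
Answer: 46715 - 65*√5 ≈ 46570.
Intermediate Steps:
Z = -11104 (Z = 8*(-1388) = -11104)
K = -29 (K = 5 + (-20 - 14) = 5 - 34 = -29)
h(f, U) = √(U² + f²)
-5*((Z + 1761) + h(K, C(2))) = -5*((-11104 + 1761) + √((-4/2)² + (-29)²)) = -5*(-9343 + √((-4*½)² + 841)) = -5*(-9343 + √((-2)² + 841)) = -5*(-9343 + √(4 + 841)) = -5*(-9343 + √845) = -5*(-9343 + 13*√5) = 46715 - 65*√5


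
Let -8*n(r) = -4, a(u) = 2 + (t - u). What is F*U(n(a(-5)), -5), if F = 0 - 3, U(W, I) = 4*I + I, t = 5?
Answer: 75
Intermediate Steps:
a(u) = 7 - u (a(u) = 2 + (5 - u) = 7 - u)
n(r) = ½ (n(r) = -⅛*(-4) = ½)
U(W, I) = 5*I
F = -3
F*U(n(a(-5)), -5) = -15*(-5) = -3*(-25) = 75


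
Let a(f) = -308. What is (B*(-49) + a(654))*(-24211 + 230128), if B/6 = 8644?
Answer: -523367707548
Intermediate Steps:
B = 51864 (B = 6*8644 = 51864)
(B*(-49) + a(654))*(-24211 + 230128) = (51864*(-49) - 308)*(-24211 + 230128) = (-2541336 - 308)*205917 = -2541644*205917 = -523367707548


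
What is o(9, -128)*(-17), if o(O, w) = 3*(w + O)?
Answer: 6069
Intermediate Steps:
o(O, w) = 3*O + 3*w (o(O, w) = 3*(O + w) = 3*O + 3*w)
o(9, -128)*(-17) = (3*9 + 3*(-128))*(-17) = (27 - 384)*(-17) = -357*(-17) = 6069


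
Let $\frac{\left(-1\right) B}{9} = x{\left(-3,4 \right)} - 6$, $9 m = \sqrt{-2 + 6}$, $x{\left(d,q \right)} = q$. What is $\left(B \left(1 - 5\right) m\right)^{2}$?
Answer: $256$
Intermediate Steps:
$m = \frac{2}{9}$ ($m = \frac{\sqrt{-2 + 6}}{9} = \frac{\sqrt{4}}{9} = \frac{1}{9} \cdot 2 = \frac{2}{9} \approx 0.22222$)
$B = 18$ ($B = - 9 \left(4 - 6\right) = \left(-9\right) \left(-2\right) = 18$)
$\left(B \left(1 - 5\right) m\right)^{2} = \left(18 \left(1 - 5\right) \frac{2}{9}\right)^{2} = \left(18 \left(-4\right) \frac{2}{9}\right)^{2} = \left(\left(-72\right) \frac{2}{9}\right)^{2} = \left(-16\right)^{2} = 256$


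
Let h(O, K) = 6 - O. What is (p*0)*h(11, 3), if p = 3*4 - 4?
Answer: 0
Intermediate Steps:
p = 8 (p = 12 - 4 = 8)
(p*0)*h(11, 3) = (8*0)*(6 - 1*11) = 0*(6 - 11) = 0*(-5) = 0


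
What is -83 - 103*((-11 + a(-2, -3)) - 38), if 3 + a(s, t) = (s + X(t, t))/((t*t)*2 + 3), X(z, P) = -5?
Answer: 15922/3 ≈ 5307.3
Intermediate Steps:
a(s, t) = -3 + (-5 + s)/(3 + 2*t²) (a(s, t) = -3 + (s - 5)/((t*t)*2 + 3) = -3 + (-5 + s)/(t²*2 + 3) = -3 + (-5 + s)/(2*t² + 3) = -3 + (-5 + s)/(3 + 2*t²))
-83 - 103*((-11 + a(-2, -3)) - 38) = -83 - 103*((-11 + (-14 - 2 - 6*(-3)²)/(3 + 2*(-3)²)) - 38) = -83 - 103*((-11 + (-14 - 2 - 6*9)/(3 + 2*9)) - 38) = -83 - 103*((-11 + (-14 - 2 - 54)/(3 + 18)) - 38) = -83 - 103*((-11 - 70/21) - 38) = -83 - 103*((-11 + (1/21)*(-70)) - 38) = -83 - 103*((-11 - 10/3) - 38) = -83 - 103*(-43/3 - 38) = -83 - 103*(-157/3) = -83 + 16171/3 = 15922/3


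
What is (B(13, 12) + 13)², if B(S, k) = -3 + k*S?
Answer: 27556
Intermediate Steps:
B(S, k) = -3 + S*k
(B(13, 12) + 13)² = ((-3 + 13*12) + 13)² = ((-3 + 156) + 13)² = (153 + 13)² = 166² = 27556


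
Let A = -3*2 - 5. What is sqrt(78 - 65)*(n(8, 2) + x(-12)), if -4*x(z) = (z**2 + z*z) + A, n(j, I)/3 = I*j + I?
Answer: -61*sqrt(13)/4 ≈ -54.985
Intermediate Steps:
A = -11 (A = -6 - 5 = -11)
n(j, I) = 3*I + 3*I*j (n(j, I) = 3*(I*j + I) = 3*(I + I*j) = 3*I + 3*I*j)
x(z) = 11/4 - z**2/2 (x(z) = -((z**2 + z*z) - 11)/4 = -((z**2 + z**2) - 11)/4 = -(2*z**2 - 11)/4 = -(-11 + 2*z**2)/4 = 11/4 - z**2/2)
sqrt(78 - 65)*(n(8, 2) + x(-12)) = sqrt(78 - 65)*(3*2*(1 + 8) + (11/4 - 1/2*(-12)**2)) = sqrt(13)*(3*2*9 + (11/4 - 1/2*144)) = sqrt(13)*(54 + (11/4 - 72)) = sqrt(13)*(54 - 277/4) = sqrt(13)*(-61/4) = -61*sqrt(13)/4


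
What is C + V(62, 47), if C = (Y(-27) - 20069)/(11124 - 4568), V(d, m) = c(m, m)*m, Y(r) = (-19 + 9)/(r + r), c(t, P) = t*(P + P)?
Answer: 18377645947/88506 ≈ 2.0764e+5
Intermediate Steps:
c(t, P) = 2*P*t (c(t, P) = t*(2*P) = 2*P*t)
Y(r) = -5/r (Y(r) = -10*1/(2*r) = -5/r)
V(d, m) = 2*m³ (V(d, m) = (2*m*m)*m = (2*m²)*m = 2*m³)
C = -270929/88506 (C = (-5/(-27) - 20069)/(11124 - 4568) = (-5*(-1/27) - 20069)/6556 = (5/27 - 20069)*(1/6556) = -541858/27*1/6556 = -270929/88506 ≈ -3.0611)
C + V(62, 47) = -270929/88506 + 2*47³ = -270929/88506 + 2*103823 = -270929/88506 + 207646 = 18377645947/88506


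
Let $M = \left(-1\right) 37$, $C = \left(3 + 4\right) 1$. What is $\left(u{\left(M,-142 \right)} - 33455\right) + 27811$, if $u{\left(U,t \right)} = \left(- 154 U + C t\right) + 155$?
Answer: $-785$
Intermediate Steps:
$C = 7$ ($C = 7 \cdot 1 = 7$)
$M = -37$
$u{\left(U,t \right)} = 155 - 154 U + 7 t$ ($u{\left(U,t \right)} = \left(- 154 U + 7 t\right) + 155 = 155 - 154 U + 7 t$)
$\left(u{\left(M,-142 \right)} - 33455\right) + 27811 = \left(\left(155 - -5698 + 7 \left(-142\right)\right) - 33455\right) + 27811 = \left(\left(155 + 5698 - 994\right) - 33455\right) + 27811 = \left(4859 - 33455\right) + 27811 = -28596 + 27811 = -785$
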